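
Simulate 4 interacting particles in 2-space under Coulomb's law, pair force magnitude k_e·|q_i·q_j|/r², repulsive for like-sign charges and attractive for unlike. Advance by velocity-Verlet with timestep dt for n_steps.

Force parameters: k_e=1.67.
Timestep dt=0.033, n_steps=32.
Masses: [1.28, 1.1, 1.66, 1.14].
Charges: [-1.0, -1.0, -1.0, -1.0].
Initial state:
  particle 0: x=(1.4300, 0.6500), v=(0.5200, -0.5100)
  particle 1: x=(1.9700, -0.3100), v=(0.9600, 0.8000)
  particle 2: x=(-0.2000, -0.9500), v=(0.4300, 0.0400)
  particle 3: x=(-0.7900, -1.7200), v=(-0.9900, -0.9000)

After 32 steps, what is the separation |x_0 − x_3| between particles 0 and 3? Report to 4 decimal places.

step 0: x0=(1.4300, 0.6500) x1=(1.9700, -0.3100) x2=(-0.2000, -0.9500) x3=(-0.7900, -1.7200)
step 1: x0=(1.4470, 0.6338) x1=(2.0022, -0.2841) x2=(-0.1856, -0.9483) x3=(-0.8233, -1.7505)
step 2: x0=(1.4637, 0.6190) x1=(2.0357, -0.2593) x2=(-0.1710, -0.9460) x3=(-0.8578, -1.7823)
step 3: x0=(1.4799, 0.6055) x1=(2.0704, -0.2355) x2=(-0.1561, -0.9432) x3=(-0.8934, -1.8154)
step 4: x0=(1.4957, 0.5934) x1=(2.1064, -0.2129) x2=(-0.1410, -0.9400) x3=(-0.9300, -1.8495)
step 5: x0=(1.5109, 0.5827) x1=(2.1438, -0.1915) x2=(-0.1257, -0.9364) x3=(-0.9675, -1.8847)
step 6: x0=(1.5255, 0.5734) x1=(2.1826, -0.1711) x2=(-0.1104, -0.9325) x3=(-1.0060, -1.9207)
step 7: x0=(1.5395, 0.5655) x1=(2.2229, -0.1519) x2=(-0.0949, -0.9284) x3=(-1.0452, -1.9576)
step 8: x0=(1.5527, 0.5588) x1=(2.2647, -0.1337) x2=(-0.0795, -0.9240) x3=(-1.0851, -1.9952)
step 9: x0=(1.5652, 0.5534) x1=(2.3081, -0.1165) x2=(-0.0640, -0.9195) x3=(-1.1257, -2.0334)
step 10: x0=(1.5769, 0.5493) x1=(2.3531, -0.1004) x2=(-0.0485, -0.9149) x3=(-1.1670, -2.0723)
step 11: x0=(1.5879, 0.5463) x1=(2.3996, -0.0851) x2=(-0.0331, -0.9102) x3=(-1.2088, -2.1118)
step 12: x0=(1.5981, 0.5444) x1=(2.4477, -0.0707) x2=(-0.0177, -0.9054) x3=(-1.2512, -2.1517)
step 13: x0=(1.6076, 0.5435) x1=(2.4974, -0.0570) x2=(-0.0024, -0.9005) x3=(-1.2942, -2.1922)
step 14: x0=(1.6163, 0.5435) x1=(2.5485, -0.0440) x2=(0.0128, -0.8957) x3=(-1.3376, -2.2331)
step 15: x0=(1.6243, 0.5445) x1=(2.6010, -0.0316) x2=(0.0279, -0.8908) x3=(-1.3814, -2.2744)
step 16: x0=(1.6316, 0.5463) x1=(2.6550, -0.0198) x2=(0.0429, -0.8859) x3=(-1.4257, -2.3161)
step 17: x0=(1.6384, 0.5488) x1=(2.7102, -0.0084) x2=(0.0577, -0.8811) x3=(-1.4704, -2.3582)
step 18: x0=(1.6445, 0.5521) x1=(2.7668, 0.0025) x2=(0.0725, -0.8763) x3=(-1.5155, -2.4006)
step 19: x0=(1.6501, 0.5560) x1=(2.8245, 0.0131) x2=(0.0870, -0.8715) x3=(-1.5609, -2.4434)
step 20: x0=(1.6553, 0.5606) x1=(2.8834, 0.0234) x2=(0.1014, -0.8668) x3=(-1.6067, -2.4864)
step 21: x0=(1.6600, 0.5657) x1=(2.9434, 0.0333) x2=(0.1157, -0.8622) x3=(-1.6528, -2.5297)
step 22: x0=(1.6643, 0.5713) x1=(3.0044, 0.0431) x2=(0.1298, -0.8576) x3=(-1.6992, -2.5733)
step 23: x0=(1.6683, 0.5775) x1=(3.0664, 0.0526) x2=(0.1437, -0.8532) x3=(-1.7459, -2.6171)
step 24: x0=(1.6719, 0.5842) x1=(3.1292, 0.0619) x2=(0.1575, -0.8488) x3=(-1.7928, -2.6612)
step 25: x0=(1.6753, 0.5914) x1=(3.1930, 0.0711) x2=(0.1710, -0.8446) x3=(-1.8400, -2.7055)
step 26: x0=(1.6784, 0.5990) x1=(3.2575, 0.0802) x2=(0.1844, -0.8404) x3=(-1.8875, -2.7500)
step 27: x0=(1.6814, 0.6070) x1=(3.3228, 0.0891) x2=(0.1976, -0.8364) x3=(-1.9352, -2.7947)
step 28: x0=(1.6841, 0.6154) x1=(3.3888, 0.0979) x2=(0.2106, -0.8324) x3=(-1.9831, -2.8396)
step 29: x0=(1.6867, 0.6243) x1=(3.4556, 0.1067) x2=(0.2235, -0.8286) x3=(-2.0313, -2.8847)
step 30: x0=(1.6892, 0.6335) x1=(3.5229, 0.1153) x2=(0.2361, -0.8250) x3=(-2.0796, -2.9300)
step 31: x0=(1.6916, 0.6431) x1=(3.5909, 0.1239) x2=(0.2485, -0.8214) x3=(-2.1282, -2.9754)
step 32: x0=(1.6939, 0.6531) x1=(3.6594, 0.1325) x2=(0.2608, -0.8180) x3=(-2.1769, -3.0210)

5.3369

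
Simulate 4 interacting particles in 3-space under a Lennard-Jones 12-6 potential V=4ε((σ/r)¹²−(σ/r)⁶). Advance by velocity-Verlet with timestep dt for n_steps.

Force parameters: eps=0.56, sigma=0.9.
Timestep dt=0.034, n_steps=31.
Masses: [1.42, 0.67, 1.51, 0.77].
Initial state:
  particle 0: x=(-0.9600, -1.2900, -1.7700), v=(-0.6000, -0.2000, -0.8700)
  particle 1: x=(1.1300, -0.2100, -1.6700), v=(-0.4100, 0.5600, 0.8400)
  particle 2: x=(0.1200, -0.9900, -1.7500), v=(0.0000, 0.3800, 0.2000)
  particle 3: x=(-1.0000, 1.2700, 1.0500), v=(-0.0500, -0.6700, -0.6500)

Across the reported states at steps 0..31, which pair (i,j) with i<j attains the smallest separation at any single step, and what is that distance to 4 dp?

pair (1,2), distance 0.9407

step 0: x0=(-0.9600, -1.2900, -1.7700) x1=(1.1300, -0.2100, -1.6700) x2=(0.1200, -0.9900, -1.7500) x3=(-1.0000, 1.2700, 1.0500)
step 1: x0=(-0.9798, -1.2966, -1.7996) x1=(1.1154, -0.1915, -1.6415) x2=(0.1197, -0.9770, -1.7432) x3=(-1.0017, 1.2472, 1.0279)
step 2: x0=(-0.9985, -1.3029, -1.8291) x1=(1.0994, -0.1740, -1.6131) x2=(0.1190, -0.9639, -1.7364) x3=(-1.0034, 1.2244, 1.0058)
step 3: x0=(-1.0160, -1.3089, -1.8585) x1=(1.0820, -0.1577, -1.5849) x2=(0.1179, -0.9505, -1.7296) x3=(-1.0051, 1.2017, 0.9837)
step 4: x0=(-1.0326, -1.3145, -1.8878) x1=(1.0633, -0.1425, -1.5569) x2=(0.1164, -0.9370, -1.7228) x3=(-1.0068, 1.1789, 0.9616)
step 5: x0=(-1.0482, -1.3199, -1.9170) x1=(1.0430, -0.1285, -1.5292) x2=(0.1147, -0.9232, -1.7160) x3=(-1.0085, 1.1561, 0.9395)
step 6: x0=(-1.0630, -1.3249, -1.9460) x1=(1.0213, -0.1158, -1.5018) x2=(0.1129, -0.9091, -1.7092) x3=(-1.0102, 1.1333, 0.9174)
step 7: x0=(-1.0770, -1.3297, -1.9749) x1=(0.9980, -0.1045, -1.4747) x2=(0.1110, -0.8947, -1.7024) x3=(-1.0119, 1.1105, 0.8952)
step 8: x0=(-1.0903, -1.3342, -2.0036) x1=(0.9731, -0.0945, -1.4480) x2=(0.1092, -0.8799, -1.6956) x3=(-1.0136, 1.0877, 0.8731)
step 9: x0=(-1.1030, -1.3385, -2.0321) x1=(0.9466, -0.0861, -1.4218) x2=(0.1075, -0.8646, -1.6887) x3=(-1.0152, 1.0649, 0.8510)
step 10: x0=(-1.1152, -1.3425, -2.0605) x1=(0.9184, -0.0792, -1.3961) x2=(0.1061, -0.8489, -1.6817) x3=(-1.0169, 1.0421, 0.8289)
step 11: x0=(-1.1269, -1.3464, -2.0887) x1=(0.8883, -0.0740, -1.3711) x2=(0.1050, -0.8326, -1.6746) x3=(-1.0186, 1.0193, 0.8067)
step 12: x0=(-1.1381, -1.3501, -2.1168) x1=(0.8565, -0.0705, -1.3467) x2=(0.1043, -0.8157, -1.6673) x3=(-1.0203, 0.9965, 0.7846)
step 13: x0=(-1.1490, -1.3536, -2.1448) x1=(0.8230, -0.0688, -1.3231) x2=(0.1041, -0.7981, -1.6598) x3=(-1.0220, 0.9737, 0.7624)
step 14: x0=(-1.1595, -1.3569, -2.1726) x1=(0.7878, -0.0686, -1.3002) x2=(0.1042, -0.7800, -1.6521) x3=(-1.0236, 0.9509, 0.7403)
step 15: x0=(-1.1697, -1.3602, -2.2003) x1=(0.7515, -0.0697, -1.2779) x2=(0.1045, -0.7615, -1.6442) x3=(-1.0253, 0.9280, 0.7181)
step 16: x0=(-1.1797, -1.3633, -2.2279) x1=(0.7150, -0.0709, -1.2558) x2=(0.1048, -0.7431, -1.6364) x3=(-1.0270, 0.9052, 0.6960)
step 17: x0=(-1.1895, -1.3663, -2.2554) x1=(0.6799, -0.0706, -1.2327) x2=(0.1041, -0.7254, -1.6291) x3=(-1.0286, 0.8824, 0.6738)
step 18: x0=(-1.1991, -1.3692, -2.2828) x1=(0.6485, -0.0661, -1.2071) x2=(0.1017, -0.7097, -1.6230) x3=(-1.0303, 0.8595, 0.6516)
step 19: x0=(-1.2085, -1.3720, -2.3102) x1=(0.6229, -0.0547, -1.1770) x2=(0.0965, -0.6970, -1.6190) x3=(-1.0319, 0.8367, 0.6294)
step 20: x0=(-1.2177, -1.3747, -2.3374) x1=(0.6028, -0.0365, -1.1422) x2=(0.0887, -0.6875, -1.6171) x3=(-1.0335, 0.8138, 0.6072)
step 21: x0=(-1.2269, -1.3774, -2.3645) x1=(0.5864, -0.0137, -1.1042) x2=(0.0791, -0.6801, -1.6167) x3=(-1.0351, 0.7910, 0.5849)
step 22: x0=(-1.2358, -1.3800, -2.3916) x1=(0.5712, 0.0108, -1.0647) x2=(0.0689, -0.6736, -1.6170) x3=(-1.0367, 0.7681, 0.5627)
step 23: x0=(-1.2447, -1.3825, -2.4186) x1=(0.5560, 0.0352, -1.0253) x2=(0.0585, -0.6670, -1.6173) x3=(-1.0383, 0.7452, 0.5404)
step 24: x0=(-1.2534, -1.3850, -2.4455) x1=(0.5399, 0.0585, -0.9869) x2=(0.0484, -0.6600, -1.6173) x3=(-1.0399, 0.7223, 0.5181)
step 25: x0=(-1.2621, -1.3874, -2.4724) x1=(0.5227, 0.0803, -0.9498) x2=(0.0387, -0.6524, -1.6168) x3=(-1.0414, 0.6994, 0.4958)
step 26: x0=(-1.2706, -1.3897, -2.4992) x1=(0.5044, 0.1004, -0.9142) x2=(0.0294, -0.6440, -1.6156) x3=(-1.0429, 0.6765, 0.4734)
step 27: x0=(-1.2791, -1.3920, -2.5260) x1=(0.4850, 0.1188, -0.8801) x2=(0.0205, -0.6350, -1.6137) x3=(-1.0444, 0.6535, 0.4510)
step 28: x0=(-1.2874, -1.3942, -2.5526) x1=(0.4645, 0.1356, -0.8477) x2=(0.0120, -0.6252, -1.6112) x3=(-1.0458, 0.6306, 0.4286)
step 29: x0=(-1.2957, -1.3964, -2.5793) x1=(0.4430, 0.1508, -0.8167) x2=(0.0038, -0.6148, -1.6080) x3=(-1.0472, 0.6076, 0.4060)
step 30: x0=(-1.3040, -1.3986, -2.6058) x1=(0.4205, 0.1645, -0.7872) x2=(-0.0041, -0.6038, -1.6042) x3=(-1.0484, 0.5846, 0.3835)
step 31: x0=(-1.3121, -1.4007, -2.6323) x1=(0.3972, 0.1769, -0.7592) x2=(-0.0117, -0.5922, -1.5998) x3=(-1.0496, 0.5615, 0.3608)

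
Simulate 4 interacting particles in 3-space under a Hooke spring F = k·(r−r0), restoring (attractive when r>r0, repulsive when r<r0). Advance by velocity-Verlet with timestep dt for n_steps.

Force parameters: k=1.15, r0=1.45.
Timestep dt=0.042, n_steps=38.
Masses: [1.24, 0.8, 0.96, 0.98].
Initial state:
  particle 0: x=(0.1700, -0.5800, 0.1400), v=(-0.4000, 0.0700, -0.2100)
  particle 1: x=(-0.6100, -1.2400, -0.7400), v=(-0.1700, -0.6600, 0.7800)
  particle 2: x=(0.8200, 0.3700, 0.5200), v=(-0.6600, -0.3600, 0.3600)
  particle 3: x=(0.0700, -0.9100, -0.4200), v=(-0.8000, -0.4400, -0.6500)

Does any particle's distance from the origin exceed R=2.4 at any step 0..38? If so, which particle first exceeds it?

no

step 0: x0=(0.1700, -0.5800, 0.1400) x1=(-0.6100, -1.2400, -0.7400) x2=(0.8200, 0.3700, 0.5200) x3=(0.0700, -0.9100, -0.4200)
step 1: x0=(0.1532, -0.5768, 0.1317) x1=(-0.6171, -1.2672, -0.7070) x2=(0.7916, 0.3541, 0.5345) x3=(0.0370, -0.9284, -0.4476)
step 2: x0=(0.1366, -0.5733, 0.1245) x1=(-0.6243, -1.2937, -0.6734) x2=(0.7620, 0.3367, 0.5476) x3=(0.0051, -0.9465, -0.4756)
step 3: x0=(0.1200, -0.5693, 0.1182) x1=(-0.6318, -1.3194, -0.6392) x2=(0.7312, 0.3178, 0.5595) x3=(-0.0255, -0.9642, -0.5042)
step 4: x0=(0.1036, -0.5649, 0.1129) x1=(-0.6397, -1.3446, -0.6043) x2=(0.6992, 0.2974, 0.5701) x3=(-0.0548, -0.9813, -0.5331)
step 5: x0=(0.0873, -0.5602, 0.1083) x1=(-0.6480, -1.3694, -0.5687) x2=(0.6660, 0.2755, 0.5795) x3=(-0.0827, -0.9978, -0.5626)
step 6: x0=(0.0711, -0.5552, 0.1046) x1=(-0.6570, -1.3939, -0.5321) x2=(0.6318, 0.2522, 0.5877) x3=(-0.1091, -1.0135, -0.5926)
step 7: x0=(0.0549, -0.5499, 0.1015) x1=(-0.6665, -1.4181, -0.4945) x2=(0.5965, 0.2274, 0.5947) x3=(-0.1342, -1.0284, -0.6232)
step 8: x0=(0.0388, -0.5444, 0.0990) x1=(-0.6766, -1.4422, -0.4557) x2=(0.5602, 0.2012, 0.6006) x3=(-0.1579, -1.0423, -0.6544)
step 9: x0=(0.0226, -0.5386, 0.0970) x1=(-0.6872, -1.4662, -0.4155) x2=(0.5231, 0.1738, 0.6054) x3=(-0.1802, -1.0553, -0.6864)
step 10: x0=(0.0065, -0.5328, 0.0954) x1=(-0.6983, -1.4901, -0.3738) x2=(0.4851, 0.1451, 0.6093) x3=(-0.2013, -1.0673, -0.7191)
step 11: x0=(-0.0097, -0.5269, 0.0941) x1=(-0.7099, -1.5139, -0.3305) x2=(0.4463, 0.1153, 0.6123) x3=(-0.2213, -1.0784, -0.7526)
step 12: x0=(-0.0261, -0.5209, 0.0931) x1=(-0.7217, -1.5375, -0.2856) x2=(0.4069, 0.0844, 0.6144) x3=(-0.2402, -1.0885, -0.7869)
step 13: x0=(-0.0425, -0.5151, 0.0921) x1=(-0.7337, -1.5610, -0.2392) x2=(0.3669, 0.0525, 0.6158) x3=(-0.2582, -1.0977, -0.8218)
step 14: x0=(-0.0592, -0.5093, 0.0910) x1=(-0.7458, -1.5842, -0.1912) x2=(0.3264, 0.0196, 0.6166) x3=(-0.2753, -1.1061, -0.8574)
step 15: x0=(-0.0762, -0.5037, 0.0898) x1=(-0.7579, -1.6071, -0.1417) x2=(0.2855, -0.0140, 0.6169) x3=(-0.2918, -1.1137, -0.8935)
step 16: x0=(-0.0934, -0.4983, 0.0884) x1=(-0.7699, -1.6297, -0.0909) x2=(0.2442, -0.0485, 0.6168) x3=(-0.3076, -1.1205, -0.9299)
step 17: x0=(-0.1109, -0.4932, 0.0865) x1=(-0.7817, -1.6518, -0.0390) x2=(0.2026, -0.0836, 0.6164) x3=(-0.3229, -1.1267, -0.9664)
step 18: x0=(-0.1288, -0.4885, 0.0841) x1=(-0.7933, -1.6734, 0.0140) x2=(0.1608, -0.1193, 0.6159) x3=(-0.3378, -1.1323, -1.0029)
step 19: x0=(-0.1470, -0.4841, 0.0810) x1=(-0.8046, -1.6946, 0.0677) x2=(0.1189, -0.1556, 0.6153) x3=(-0.3522, -1.1372, -1.0392)
step 20: x0=(-0.1657, -0.4801, 0.0771) x1=(-0.8156, -1.7151, 0.1221) x2=(0.0770, -0.1924, 0.6147) x3=(-0.3664, -1.1417, -1.0751)
step 21: x0=(-0.1847, -0.4765, 0.0723) x1=(-0.8262, -1.7350, 0.1768) x2=(0.0350, -0.2297, 0.6144) x3=(-0.3803, -1.1457, -1.1103)
step 22: x0=(-0.2042, -0.4733, 0.0665) x1=(-0.8364, -1.7542, 0.2317) x2=(-0.0070, -0.2674, 0.6144) x3=(-0.3940, -1.1493, -1.1445)
step 23: x0=(-0.2241, -0.4705, 0.0595) x1=(-0.8462, -1.7727, 0.2864) x2=(-0.0490, -0.3056, 0.6147) x3=(-0.4076, -1.1525, -1.1777)
step 24: x0=(-0.2444, -0.4681, 0.0513) x1=(-0.8556, -1.7905, 0.3409) x2=(-0.0909, -0.3443, 0.6155) x3=(-0.4211, -1.1554, -1.2095)
step 25: x0=(-0.2651, -0.4660, 0.0418) x1=(-0.8645, -1.8074, 0.3947) x2=(-0.1327, -0.3834, 0.6169) x3=(-0.4345, -1.1581, -1.2397)
step 26: x0=(-0.2861, -0.4642, 0.0310) x1=(-0.8729, -1.8235, 0.4478) x2=(-0.1745, -0.4231, 0.6188) x3=(-0.4479, -1.1605, -1.2681)
step 27: x0=(-0.3075, -0.4626, 0.0188) x1=(-0.8808, -1.8387, 0.4998) x2=(-0.2162, -0.4634, 0.6213) x3=(-0.4614, -1.1628, -1.2944)
step 28: x0=(-0.3291, -0.4613, 0.0052) x1=(-0.8883, -1.8530, 0.5506) x2=(-0.2579, -0.5042, 0.6244) x3=(-0.4749, -1.1650, -1.3186)
step 29: x0=(-0.3510, -0.4601, -0.0097) x1=(-0.8953, -1.8664, 0.5999) x2=(-0.2996, -0.5457, 0.6279) x3=(-0.4886, -1.1671, -1.3403)
step 30: x0=(-0.3731, -0.4591, -0.0259) x1=(-0.9018, -1.8789, 0.6475) x2=(-0.3412, -0.5878, 0.6319) x3=(-0.5023, -1.1692, -1.3595)
step 31: x0=(-0.3954, -0.4581, -0.0433) x1=(-0.9079, -1.8904, 0.6932) x2=(-0.3828, -0.6305, 0.6362) x3=(-0.5163, -1.1714, -1.3759)
step 32: x0=(-0.4178, -0.4572, -0.0619) x1=(-0.9135, -1.9010, 0.7368) x2=(-0.4245, -0.6738, 0.6408) x3=(-0.5304, -1.1737, -1.3894)
step 33: x0=(-0.4403, -0.4564, -0.0814) x1=(-0.9186, -1.9106, 0.7781) x2=(-0.4661, -0.7175, 0.6454) x3=(-0.5447, -1.1762, -1.3999)
step 34: x0=(-0.4630, -0.4557, -0.1018) x1=(-0.9234, -1.9193, 0.8171) x2=(-0.5077, -0.7618, 0.6501) x3=(-0.5592, -1.1789, -1.4074)
step 35: x0=(-0.4857, -0.4551, -0.1229) x1=(-0.9278, -1.9270, 0.8534) x2=(-0.5492, -0.8064, 0.6545) x3=(-0.5741, -1.1818, -1.4116)
step 36: x0=(-0.5085, -0.4546, -0.1447) x1=(-0.9317, -1.9338, 0.8871) x2=(-0.5907, -0.8513, 0.6587) x3=(-0.5891, -1.1851, -1.4125)
step 37: x0=(-0.5314, -0.4542, -0.1669) x1=(-0.9353, -1.9398, 0.9180) x2=(-0.6321, -0.8963, 0.6624) x3=(-0.6045, -1.1889, -1.4102)
step 38: x0=(-0.5544, -0.4540, -0.1894) x1=(-0.9386, -1.9448, 0.9460) x2=(-0.6734, -0.9414, 0.6656) x3=(-0.6202, -1.1930, -1.4046)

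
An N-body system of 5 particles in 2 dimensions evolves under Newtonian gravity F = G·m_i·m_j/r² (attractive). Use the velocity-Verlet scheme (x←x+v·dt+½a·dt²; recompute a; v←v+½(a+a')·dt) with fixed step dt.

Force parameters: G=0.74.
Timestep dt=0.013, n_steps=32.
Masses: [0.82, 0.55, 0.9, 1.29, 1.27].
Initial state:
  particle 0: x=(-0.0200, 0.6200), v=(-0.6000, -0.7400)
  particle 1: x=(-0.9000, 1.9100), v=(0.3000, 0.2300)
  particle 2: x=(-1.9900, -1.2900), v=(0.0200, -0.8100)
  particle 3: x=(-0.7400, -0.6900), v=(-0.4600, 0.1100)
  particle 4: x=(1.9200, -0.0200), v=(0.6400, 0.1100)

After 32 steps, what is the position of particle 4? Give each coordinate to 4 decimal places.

(2.1603, 0.0268)

step 0: x0=(-0.0200, 0.6200) x1=(-0.9000, 1.9100) x2=(-1.9900, -1.2900) x3=(-0.7400, -0.6900) x4=(1.9200, -0.0200)
step 1: x0=(-0.0278, 0.6103) x1=(-0.8961, 1.9130) x2=(-1.9897, -1.3005) x3=(-0.7460, -0.6886) x4=(1.9283, -0.0186)
step 2: x0=(-0.0357, 0.6006) x1=(-0.8921, 1.9158) x2=(-1.9893, -1.3110) x3=(-0.7520, -0.6871) x4=(1.9365, -0.0171)
step 3: x0=(-0.0435, 0.5909) x1=(-0.8882, 1.9186) x2=(-1.9888, -1.3213) x3=(-0.7580, -0.6856) x4=(1.9447, -0.0157)
step 4: x0=(-0.0514, 0.5810) x1=(-0.8841, 1.9214) x2=(-1.9882, -1.3317) x3=(-0.7640, -0.6840) x4=(1.9528, -0.0143)
step 5: x0=(-0.0593, 0.5711) x1=(-0.8801, 1.9240) x2=(-1.9875, -1.3420) x3=(-0.7700, -0.6825) x4=(1.9609, -0.0128)
step 6: x0=(-0.0673, 0.5611) x1=(-0.8760, 1.9266) x2=(-1.9867, -1.3522) x3=(-0.7761, -0.6809) x4=(1.9689, -0.0114)
step 7: x0=(-0.0753, 0.5511) x1=(-0.8719, 1.9291) x2=(-1.9858, -1.3623) x3=(-0.7821, -0.6793) x4=(1.9769, -0.0099)
step 8: x0=(-0.0833, 0.5410) x1=(-0.8678, 1.9315) x2=(-1.9849, -1.3724) x3=(-0.7881, -0.6776) x4=(1.9848, -0.0085)
step 9: x0=(-0.0913, 0.5308) x1=(-0.8636, 1.9339) x2=(-1.9838, -1.3825) x3=(-0.7942, -0.6759) x4=(1.9927, -0.0070)
step 10: x0=(-0.0994, 0.5206) x1=(-0.8594, 1.9361) x2=(-1.9826, -1.3925) x3=(-0.8003, -0.6742) x4=(2.0005, -0.0055)
step 11: x0=(-0.1075, 0.5103) x1=(-0.8552, 1.9383) x2=(-1.9814, -1.4024) x3=(-0.8063, -0.6725) x4=(2.0083, -0.0041)
step 12: x0=(-0.1156, 0.4999) x1=(-0.8510, 1.9405) x2=(-1.9801, -1.4122) x3=(-0.8124, -0.6707) x4=(2.0160, -0.0026)
step 13: x0=(-0.1238, 0.4895) x1=(-0.8467, 1.9425) x2=(-1.9786, -1.4220) x3=(-0.8185, -0.6689) x4=(2.0236, -0.0012)
step 14: x0=(-0.1320, 0.4790) x1=(-0.8424, 1.9445) x2=(-1.9771, -1.4317) x3=(-0.8245, -0.6670) x4=(2.0313, 0.0003)
step 15: x0=(-0.1403, 0.4684) x1=(-0.8381, 1.9464) x2=(-1.9755, -1.4414) x3=(-0.8306, -0.6652) x4=(2.0388, 0.0018)
step 16: x0=(-0.1486, 0.4577) x1=(-0.8337, 1.9482) x2=(-1.9738, -1.4510) x3=(-0.8367, -0.6633) x4=(2.0463, 0.0032)
step 17: x0=(-0.1569, 0.4470) x1=(-0.8294, 1.9500) x2=(-1.9720, -1.4605) x3=(-0.8428, -0.6613) x4=(2.0538, 0.0047)
step 18: x0=(-0.1653, 0.4362) x1=(-0.8250, 1.9517) x2=(-1.9701, -1.4700) x3=(-0.8488, -0.6594) x4=(2.0612, 0.0062)
step 19: x0=(-0.1737, 0.4253) x1=(-0.8206, 1.9533) x2=(-1.9681, -1.4794) x3=(-0.8549, -0.6574) x4=(2.0686, 0.0076)
step 20: x0=(-0.1821, 0.4143) x1=(-0.8161, 1.9548) x2=(-1.9661, -1.4887) x3=(-0.8610, -0.6554) x4=(2.0759, 0.0091)
step 21: x0=(-0.1906, 0.4033) x1=(-0.8117, 1.9563) x2=(-1.9639, -1.4979) x3=(-0.8670, -0.6533) x4=(2.0832, 0.0106)
step 22: x0=(-0.1992, 0.3922) x1=(-0.8072, 1.9576) x2=(-1.9617, -1.5071) x3=(-0.8731, -0.6512) x4=(2.0904, 0.0121)
step 23: x0=(-0.2078, 0.3809) x1=(-0.8027, 1.9590) x2=(-1.9594, -1.5162) x3=(-0.8791, -0.6491) x4=(2.0976, 0.0135)
step 24: x0=(-0.2164, 0.3697) x1=(-0.7982, 1.9602) x2=(-1.9570, -1.5253) x3=(-0.8852, -0.6469) x4=(2.1048, 0.0150)
step 25: x0=(-0.2251, 0.3583) x1=(-0.7936, 1.9614) x2=(-1.9545, -1.5343) x3=(-0.8912, -0.6448) x4=(2.1118, 0.0165)
step 26: x0=(-0.2338, 0.3468) x1=(-0.7891, 1.9625) x2=(-1.9519, -1.5431) x3=(-0.8972, -0.6425) x4=(2.1189, 0.0179)
step 27: x0=(-0.2426, 0.3353) x1=(-0.7845, 1.9635) x2=(-1.9493, -1.5520) x3=(-0.9032, -0.6403) x4=(2.1259, 0.0194)
step 28: x0=(-0.2515, 0.3236) x1=(-0.7799, 1.9645) x2=(-1.9465, -1.5607) x3=(-0.9092, -0.6380) x4=(2.1329, 0.0209)
step 29: x0=(-0.2604, 0.3119) x1=(-0.7753, 1.9653) x2=(-1.9437, -1.5694) x3=(-0.9152, -0.6356) x4=(2.1398, 0.0224)
step 30: x0=(-0.2694, 0.3001) x1=(-0.7706, 1.9661) x2=(-1.9408, -1.5780) x3=(-0.9212, -0.6333) x4=(2.1466, 0.0238)
step 31: x0=(-0.2784, 0.2881) x1=(-0.7660, 1.9669) x2=(-1.9378, -1.5865) x3=(-0.9271, -0.6308) x4=(2.1535, 0.0253)
step 32: x0=(-0.2875, 0.2761) x1=(-0.7613, 1.9676) x2=(-1.9347, -1.5949) x3=(-0.9330, -0.6284) x4=(2.1603, 0.0268)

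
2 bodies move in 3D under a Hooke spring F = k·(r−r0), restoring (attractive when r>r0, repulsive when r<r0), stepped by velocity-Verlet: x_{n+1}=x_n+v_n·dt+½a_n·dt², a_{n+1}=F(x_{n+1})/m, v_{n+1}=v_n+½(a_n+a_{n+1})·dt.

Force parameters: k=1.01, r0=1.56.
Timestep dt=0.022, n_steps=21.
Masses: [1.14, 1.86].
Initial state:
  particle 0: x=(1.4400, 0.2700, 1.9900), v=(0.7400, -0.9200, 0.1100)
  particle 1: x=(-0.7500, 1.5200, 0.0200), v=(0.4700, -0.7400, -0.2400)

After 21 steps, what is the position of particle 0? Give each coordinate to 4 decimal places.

(1.6742, -0.0934, 1.9432)

step 0: x0=(1.4400, 0.2700, 1.9900) x1=(-0.7500, 1.5200, 0.0200)
step 1: x0=(1.4560, 0.2499, 1.9922) x1=(-0.7395, 1.5036, 0.0149)
step 2: x0=(1.4716, 0.2301, 1.9940) x1=(-0.7287, 1.4871, 0.0100)
step 3: x0=(1.4867, 0.2105, 1.9953) x1=(-0.7176, 1.4704, 0.0054)
step 4: x0=(1.5012, 0.1913, 1.9962) x1=(-0.7063, 1.4535, 0.0010)
step 5: x0=(1.5153, 0.1723, 1.9966) x1=(-0.6946, 1.4365, -0.0031)
step 6: x0=(1.5289, 0.1536, 1.9966) x1=(-0.6826, 1.4193, -0.0068)
step 7: x0=(1.5420, 0.1351, 1.9962) x1=(-0.6703, 1.4019, -0.0104)
step 8: x0=(1.5547, 0.1170, 1.9953) x1=(-0.6577, 1.3843, -0.0136)
step 9: x0=(1.5668, 0.0991, 1.9940) x1=(-0.6448, 1.3666, -0.0166)
step 10: x0=(1.5784, 0.0815, 1.9922) x1=(-0.6317, 1.3487, -0.0193)
step 11: x0=(1.5896, 0.0642, 1.9899) x1=(-0.6182, 1.3306, -0.0217)
step 12: x0=(1.6002, 0.0472, 1.9873) x1=(-0.6044, 1.3123, -0.0239)
step 13: x0=(1.6104, 0.0305, 1.9841) x1=(-0.5903, 1.2939, -0.0258)
step 14: x0=(1.6200, 0.0140, 1.9806) x1=(-0.5759, 1.2753, -0.0274)
step 15: x0=(1.6292, -0.0021, 1.9765) x1=(-0.5612, 1.2565, -0.0287)
step 16: x0=(1.6379, -0.0180, 1.9721) x1=(-0.5462, 1.2376, -0.0298)
step 17: x0=(1.6461, -0.0337, 1.9672) x1=(-0.5309, 1.2185, -0.0306)
step 18: x0=(1.6538, -0.0490, 1.9618) x1=(-0.5153, 1.1992, -0.0311)
step 19: x0=(1.6611, -0.0641, 1.9560) x1=(-0.4995, 1.1797, -0.0313)
step 20: x0=(1.6679, -0.0789, 1.9498) x1=(-0.4833, 1.1601, -0.0313)
step 21: x0=(1.6742, -0.0934, 1.9432) x1=(-0.4669, 1.1403, -0.0310)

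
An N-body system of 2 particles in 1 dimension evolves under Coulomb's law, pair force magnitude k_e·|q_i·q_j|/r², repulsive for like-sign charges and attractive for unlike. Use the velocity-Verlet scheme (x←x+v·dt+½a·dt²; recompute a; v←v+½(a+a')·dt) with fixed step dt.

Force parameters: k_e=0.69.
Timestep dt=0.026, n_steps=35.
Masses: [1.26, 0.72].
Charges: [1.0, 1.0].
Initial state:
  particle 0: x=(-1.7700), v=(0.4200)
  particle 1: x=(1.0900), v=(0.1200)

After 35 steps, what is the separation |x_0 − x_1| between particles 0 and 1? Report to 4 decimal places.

2.6676

step 0: x0=(-1.7700) x1=(1.0900)
step 1: x0=(-1.7591) x1=(1.0932)
step 2: x0=(-1.7483) x1=(1.0964)
step 3: x0=(-1.7374) x1=(1.0997)
step 4: x0=(-1.7267) x1=(1.1031)
step 5: x0=(-1.7160) x1=(1.1066)
step 6: x0=(-1.7053) x1=(1.1102)
step 7: x0=(-1.6947) x1=(1.1138)
step 8: x0=(-1.6841) x1=(1.1175)
step 9: x0=(-1.6736) x1=(1.1213)
step 10: x0=(-1.6631) x1=(1.1252)
step 11: x0=(-1.6527) x1=(1.1292)
step 12: x0=(-1.6423) x1=(1.1333)
step 13: x0=(-1.6320) x1=(1.1374)
step 14: x0=(-1.6217) x1=(1.1416)
step 15: x0=(-1.6114) x1=(1.1459)
step 16: x0=(-1.6012) x1=(1.1503)
step 17: x0=(-1.5911) x1=(1.1548)
step 18: x0=(-1.5810) x1=(1.1594)
step 19: x0=(-1.5710) x1=(1.1640)
step 20: x0=(-1.5610) x1=(1.1688)
step 21: x0=(-1.5510) x1=(1.1736)
step 22: x0=(-1.5411) x1=(1.1785)
step 23: x0=(-1.5313) x1=(1.1835)
step 24: x0=(-1.5215) x1=(1.1886)
step 25: x0=(-1.5117) x1=(1.1938)
step 26: x0=(-1.5021) x1=(1.1991)
step 27: x0=(-1.4924) x1=(1.2044)
step 28: x0=(-1.4828) x1=(1.2099)
step 29: x0=(-1.4733) x1=(1.2154)
step 30: x0=(-1.4638) x1=(1.2210)
step 31: x0=(-1.4544) x1=(1.2267)
step 32: x0=(-1.4450) x1=(1.2326)
step 33: x0=(-1.4356) x1=(1.2384)
step 34: x0=(-1.4264) x1=(1.2444)
step 35: x0=(-1.4171) x1=(1.2505)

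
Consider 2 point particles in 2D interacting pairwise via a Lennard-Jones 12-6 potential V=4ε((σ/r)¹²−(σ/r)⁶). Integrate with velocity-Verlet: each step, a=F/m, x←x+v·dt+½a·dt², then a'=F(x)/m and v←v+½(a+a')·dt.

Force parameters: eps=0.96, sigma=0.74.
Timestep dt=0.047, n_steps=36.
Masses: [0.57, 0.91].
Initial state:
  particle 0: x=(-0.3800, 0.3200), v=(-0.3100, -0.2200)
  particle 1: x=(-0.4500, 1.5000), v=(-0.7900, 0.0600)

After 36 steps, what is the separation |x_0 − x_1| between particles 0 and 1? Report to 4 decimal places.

step 0: x0=(-0.3800, 0.3200) x1=(-0.4500, 1.5000)
step 1: x0=(-0.3947, 0.3117) x1=(-0.4871, 1.5016)
step 2: x0=(-0.4097, 0.3071) x1=(-0.5239, 1.5008)
step 3: x0=(-0.4250, 0.3061) x1=(-0.5606, 1.4977)
step 4: x0=(-0.4407, 0.3088) x1=(-0.5970, 1.4924)
step 5: x0=(-0.4570, 0.3152) x1=(-0.6331, 1.4847)
step 6: x0=(-0.4738, 0.3256) x1=(-0.6688, 1.4746)
step 7: x0=(-0.4914, 0.3402) x1=(-0.7040, 1.4617)
step 8: x0=(-0.5098, 0.3597) x1=(-0.7387, 1.4458)
step 9: x0=(-0.5295, 0.3850) x1=(-0.7727, 1.4264)
step 10: x0=(-0.5508, 0.4171) x1=(-0.8056, 1.4026)
step 11: x0=(-0.5744, 0.4582) x1=(-0.8370, 1.3732)
step 12: x0=(-0.6012, 0.5103) x1=(-0.8665, 1.3369)
step 13: x0=(-0.6308, 0.5712) x1=(-0.8942, 1.2951)
step 14: x0=(-0.6426, 0.5832) x1=(-0.9331, 1.2839)
step 15: x0=(-0.6263, 0.5274) x1=(-0.9896, 1.3153)
step 16: x0=(-0.6137, 0.4798) x1=(-1.0437, 1.3414)
step 17: x0=(-0.6062, 0.4422) x1=(-1.0947, 1.3613)
step 18: x0=(-0.6026, 0.4119) x1=(-1.1432, 1.3766)
step 19: x0=(-0.6018, 0.3868) x1=(-1.1899, 1.3887)
step 20: x0=(-0.6033, 0.3656) x1=(-1.2352, 1.3983)
step 21: x0=(-0.6066, 0.3472) x1=(-1.2794, 1.4061)
step 22: x0=(-0.6114, 0.3312) x1=(-1.3227, 1.4125)
step 23: x0=(-0.6174, 0.3171) x1=(-1.3652, 1.4177)
step 24: x0=(-0.6245, 0.3045) x1=(-1.4070, 1.4220)
step 25: x0=(-0.6324, 0.2932) x1=(-1.4483, 1.4254)
step 26: x0=(-0.6412, 0.2830) x1=(-1.4891, 1.4281)
step 27: x0=(-0.6506, 0.2738) x1=(-1.5294, 1.4302)
step 28: x0=(-0.6607, 0.2653) x1=(-1.5693, 1.4318)
step 29: x0=(-0.6714, 0.2576) x1=(-1.6089, 1.4330)
step 30: x0=(-0.6826, 0.2506) x1=(-1.6482, 1.4338)
step 31: x0=(-0.6942, 0.2441) x1=(-1.6871, 1.4342)
step 32: x0=(-0.7062, 0.2381) x1=(-1.7258, 1.4343)
step 33: x0=(-0.7187, 0.2326) x1=(-1.7643, 1.4341)
step 34: x0=(-0.7315, 0.2275) x1=(-1.8025, 1.4336)
step 35: x0=(-0.7447, 0.2228) x1=(-1.8406, 1.4329)
step 36: x0=(-0.7581, 0.2185) x1=(-1.8784, 1.4320)

1.6515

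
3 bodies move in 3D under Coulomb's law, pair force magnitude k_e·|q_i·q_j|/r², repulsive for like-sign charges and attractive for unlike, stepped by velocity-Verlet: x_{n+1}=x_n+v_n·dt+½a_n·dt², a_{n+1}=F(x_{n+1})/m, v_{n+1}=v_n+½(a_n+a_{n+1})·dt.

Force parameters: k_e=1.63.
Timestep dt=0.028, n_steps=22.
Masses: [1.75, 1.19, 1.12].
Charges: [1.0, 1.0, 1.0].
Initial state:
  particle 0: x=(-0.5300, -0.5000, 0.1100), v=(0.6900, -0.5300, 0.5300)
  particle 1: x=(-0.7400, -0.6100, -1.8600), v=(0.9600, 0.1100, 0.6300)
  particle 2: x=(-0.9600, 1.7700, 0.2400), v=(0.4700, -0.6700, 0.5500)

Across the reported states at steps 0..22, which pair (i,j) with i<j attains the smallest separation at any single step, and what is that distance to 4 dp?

step 0: x0=(-0.5300, -0.5000, 0.1100) x1=(-0.7400, -0.6100, -1.8600) x2=(-0.9600, 1.7700, 0.2400)
step 1: x0=(-0.5107, -0.5149, 0.1249) x1=(-0.7131, -0.6070, -1.8425) x2=(-0.9469, 1.7514, 0.2554)
step 2: x0=(-0.4913, -0.5299, 0.1400) x1=(-0.6863, -0.6040, -1.8254) x2=(-0.9338, 1.7331, 0.2710)
step 3: x0=(-0.4718, -0.5451, 0.1553) x1=(-0.6595, -0.6012, -1.8086) x2=(-0.9207, 1.7150, 0.2866)
step 4: x0=(-0.4524, -0.5604, 0.1708) x1=(-0.6326, -0.5984, -1.7922) x2=(-0.9078, 1.6973, 0.3023)
step 5: x0=(-0.4328, -0.5758, 0.1864) x1=(-0.6058, -0.5957, -1.7761) x2=(-0.8948, 1.6799, 0.3181)
step 6: x0=(-0.4133, -0.5913, 0.2022) x1=(-0.5791, -0.5932, -1.7604) x2=(-0.8819, 1.6627, 0.3340)
step 7: x0=(-0.3937, -0.6070, 0.2182) x1=(-0.5523, -0.5906, -1.7450) x2=(-0.8691, 1.6459, 0.3500)
step 8: x0=(-0.3740, -0.6228, 0.2344) x1=(-0.5255, -0.5882, -1.7300) x2=(-0.8563, 1.6294, 0.3661)
step 9: x0=(-0.3543, -0.6388, 0.2508) x1=(-0.4988, -0.5859, -1.7153) x2=(-0.8436, 1.6131, 0.3822)
step 10: x0=(-0.3346, -0.6549, 0.2673) x1=(-0.4720, -0.5836, -1.7010) x2=(-0.8310, 1.5972, 0.3985)
step 11: x0=(-0.3148, -0.6711, 0.2840) x1=(-0.4453, -0.5814, -1.6870) x2=(-0.8184, 1.5815, 0.4149)
step 12: x0=(-0.2950, -0.6875, 0.3009) x1=(-0.4186, -0.5793, -1.6734) x2=(-0.8059, 1.5662, 0.4313)
step 13: x0=(-0.2751, -0.7040, 0.3180) x1=(-0.3918, -0.5772, -1.6601) x2=(-0.7934, 1.5511, 0.4479)
step 14: x0=(-0.2552, -0.7207, 0.3353) x1=(-0.3651, -0.5752, -1.6472) x2=(-0.7810, 1.5363, 0.4646)
step 15: x0=(-0.2353, -0.7375, 0.3527) x1=(-0.3384, -0.5733, -1.6347) x2=(-0.7687, 1.5219, 0.4813)
step 16: x0=(-0.2153, -0.7544, 0.3703) x1=(-0.3116, -0.5714, -1.6225) x2=(-0.7564, 1.5077, 0.4982)
step 17: x0=(-0.1953, -0.7715, 0.3881) x1=(-0.2849, -0.5696, -1.6106) x2=(-0.7442, 1.4938, 0.5151)
step 18: x0=(-0.1752, -0.7888, 0.4060) x1=(-0.2581, -0.5678, -1.5991) x2=(-0.7321, 1.4802, 0.5322)
step 19: x0=(-0.1551, -0.8062, 0.4241) x1=(-0.2314, -0.5661, -1.5880) x2=(-0.7200, 1.4669, 0.5494)
step 20: x0=(-0.1349, -0.8237, 0.4424) x1=(-0.2046, -0.5644, -1.5771) x2=(-0.7080, 1.4539, 0.5666)
step 21: x0=(-0.1148, -0.8414, 0.4609) x1=(-0.1778, -0.5628, -1.5667) x2=(-0.6961, 1.4411, 0.5840)
step 22: x0=(-0.0945, -0.8592, 0.4795) x1=(-0.1510, -0.5613, -1.5565) x2=(-0.6842, 1.4287, 0.6015)

pair (0,1), distance 1.9696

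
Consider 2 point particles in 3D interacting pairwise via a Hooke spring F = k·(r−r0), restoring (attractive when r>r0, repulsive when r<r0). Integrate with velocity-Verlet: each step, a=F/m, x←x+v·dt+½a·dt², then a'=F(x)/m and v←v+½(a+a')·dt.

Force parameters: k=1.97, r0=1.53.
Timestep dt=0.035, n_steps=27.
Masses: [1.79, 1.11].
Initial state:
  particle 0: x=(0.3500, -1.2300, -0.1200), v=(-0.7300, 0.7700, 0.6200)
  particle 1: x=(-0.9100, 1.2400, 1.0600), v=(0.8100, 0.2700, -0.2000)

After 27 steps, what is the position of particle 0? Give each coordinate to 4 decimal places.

(-0.4855, -0.1357, 0.6223)

step 0: x0=(0.3500, -1.2300, -0.1200) x1=(-0.9100, 1.2400, 1.0600)
step 1: x0=(0.3240, -1.2022, -0.0979) x1=(-0.8810, 1.2481, 1.0524)
step 2: x0=(0.2973, -1.1729, -0.0751) x1=(-0.8507, 1.2537, 1.0435)
step 3: x0=(0.2698, -1.1419, -0.0515) x1=(-0.8192, 1.2567, 1.0335)
step 4: x0=(0.2416, -1.1095, -0.0273) x1=(-0.7866, 1.2574, 1.0224)
step 5: x0=(0.2128, -1.0757, -0.0024) x1=(-0.7531, 1.2557, 1.0103)
step 6: x0=(0.1835, -1.0404, 0.0231) x1=(-0.7186, 1.2518, 0.9973)
step 7: x0=(0.1536, -1.0039, 0.0491) x1=(-0.6832, 1.2458, 0.9833)
step 8: x0=(0.1233, -0.9662, 0.0756) x1=(-0.6472, 1.2378, 0.9685)
step 9: x0=(0.0925, -0.9272, 0.1026) x1=(-0.6105, 1.2279, 0.9529)
step 10: x0=(0.0614, -0.8872, 0.1300) x1=(-0.5732, 1.2164, 0.9367)
step 11: x0=(0.0301, -0.8463, 0.1578) x1=(-0.5354, 1.2032, 0.9199)
step 12: x0=(-0.0016, -0.8044, 0.1860) x1=(-0.4973, 1.1886, 0.9025)
step 13: x0=(-0.0334, -0.7618, 0.2144) x1=(-0.4588, 1.1727, 0.8847)
step 14: x0=(-0.0654, -0.7184, 0.2431) x1=(-0.4201, 1.1557, 0.8664)
step 15: x0=(-0.0975, -0.6744, 0.2719) x1=(-0.3812, 1.1378, 0.8479)
step 16: x0=(-0.1296, -0.6300, 0.3009) x1=(-0.3422, 1.1190, 0.8291)
step 17: x0=(-0.1619, -0.5851, 0.3301) x1=(-0.3031, 1.0996, 0.8101)
step 18: x0=(-0.1941, -0.5400, 0.3593) x1=(-0.2639, 1.0797, 0.7910)
step 19: x0=(-0.2264, -0.4947, 0.3886) x1=(-0.2248, 1.0595, 0.7718)
step 20: x0=(-0.2586, -0.4492, 0.4179) x1=(-0.1856, 1.0391, 0.7525)
step 21: x0=(-0.2909, -0.4038, 0.4472) x1=(-0.1464, 1.0188, 0.7333)
step 22: x0=(-0.3231, -0.3585, 0.4764) x1=(-0.1073, 0.9986, 0.7140)
step 23: x0=(-0.3554, -0.3133, 0.5057) x1=(-0.0681, 0.9787, 0.6949)
step 24: x0=(-0.3878, -0.2684, 0.5349) x1=(-0.0287, 0.9592, 0.6758)
step 25: x0=(-0.4202, -0.2238, 0.5641) x1=(0.0107, 0.9402, 0.6567)
step 26: x0=(-0.4528, -0.1796, 0.5932) x1=(0.0504, 0.9217, 0.6377)
step 27: x0=(-0.4855, -0.1357, 0.6223) x1=(0.0903, 0.9039, 0.6187)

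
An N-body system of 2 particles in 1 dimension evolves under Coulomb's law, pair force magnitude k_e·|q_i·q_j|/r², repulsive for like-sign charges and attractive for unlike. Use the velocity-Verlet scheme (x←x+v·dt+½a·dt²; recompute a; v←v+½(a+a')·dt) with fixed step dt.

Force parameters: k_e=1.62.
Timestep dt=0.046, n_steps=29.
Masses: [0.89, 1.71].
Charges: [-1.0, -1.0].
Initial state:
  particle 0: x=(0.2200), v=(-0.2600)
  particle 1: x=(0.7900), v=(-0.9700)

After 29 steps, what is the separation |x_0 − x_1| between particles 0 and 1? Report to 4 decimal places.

3.4427

step 0: x0=(0.2200) x1=(0.7900)
step 1: x0=(0.2021) x1=(0.7485)
step 2: x0=(0.1713) x1=(0.7136)
step 3: x0=(0.1274) x1=(0.6856)
step 4: x0=(0.0712) x1=(0.6641)
step 5: x0=(0.0040) x1=(0.6482)
step 6: x0=(-0.0725) x1=(0.6372)
step 7: x0=(-0.1566) x1=(0.6301)
step 8: x0=(-0.2470) x1=(0.6263)
step 9: x0=(-0.3424) x1=(0.6251)
step 10: x0=(-0.4419) x1=(0.6261)
step 11: x0=(-0.5448) x1=(0.6288)
step 12: x0=(-0.6505) x1=(0.6329)
step 13: x0=(-0.7585) x1=(0.6383)
step 14: x0=(-0.8685) x1=(0.6447)
step 15: x0=(-0.9802) x1=(0.6520)
step 16: x0=(-1.0934) x1=(0.6600)
step 17: x0=(-1.2078) x1=(0.6687)
step 18: x0=(-1.3232) x1=(0.6780)
step 19: x0=(-1.4397) x1=(0.6878)
step 20: x0=(-1.5570) x1=(0.6980)
step 21: x0=(-1.6750) x1=(0.7086)
step 22: x0=(-1.7937) x1=(0.7195)
step 23: x0=(-1.9131) x1=(0.7308)
step 24: x0=(-2.0330) x1=(0.7423)
step 25: x0=(-2.1534) x1=(0.7541)
step 26: x0=(-2.2742) x1=(0.7662)
step 27: x0=(-2.3955) x1=(0.7785)
step 28: x0=(-2.5171) x1=(0.7909)
step 29: x0=(-2.6391) x1=(0.8036)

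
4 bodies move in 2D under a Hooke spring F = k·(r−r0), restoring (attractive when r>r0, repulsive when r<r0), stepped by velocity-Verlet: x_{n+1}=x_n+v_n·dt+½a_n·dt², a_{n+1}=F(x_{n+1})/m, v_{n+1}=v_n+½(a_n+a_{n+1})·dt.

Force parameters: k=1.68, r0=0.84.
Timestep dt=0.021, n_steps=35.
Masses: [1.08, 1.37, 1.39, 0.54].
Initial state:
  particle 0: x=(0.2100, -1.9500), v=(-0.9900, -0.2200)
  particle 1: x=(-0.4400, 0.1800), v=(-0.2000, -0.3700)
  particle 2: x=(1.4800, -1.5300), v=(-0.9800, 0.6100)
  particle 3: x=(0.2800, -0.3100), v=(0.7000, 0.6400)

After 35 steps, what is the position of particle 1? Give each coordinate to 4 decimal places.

(-0.1823, -0.6836)

step 0: x0=(0.2100, -1.9500) x1=(-0.4400, 0.1800) x2=(1.4800, -1.5300) x3=(0.2800, -0.3100)
step 1: x0=(0.1892, -1.9538) x1=(-0.4437, 0.1716) x2=(1.4588, -1.5168) x3=(0.2951, -0.2975)
step 2: x0=(0.1686, -1.9561) x1=(-0.4466, 0.1618) x2=(1.4363, -1.5027) x3=(0.3108, -0.2870)
step 3: x0=(0.1480, -1.9568) x1=(-0.4485, 0.1507) x2=(1.4127, -1.4878) x3=(0.3272, -0.2784)
step 4: x0=(0.1276, -1.9558) x1=(-0.4495, 0.1383) x2=(1.3878, -1.4721) x3=(0.3442, -0.2717)
step 5: x0=(0.1074, -1.9533) x1=(-0.4496, 0.1246) x2=(1.3618, -1.4556) x3=(0.3615, -0.2669)
step 6: x0=(0.0873, -1.9492) x1=(-0.4490, 0.1097) x2=(1.3346, -1.4384) x3=(0.3793, -0.2641)
step 7: x0=(0.0674, -1.9436) x1=(-0.4474, 0.0935) x2=(1.3064, -1.4205) x3=(0.3974, -0.2630)
step 8: x0=(0.0478, -1.9363) x1=(-0.4451, 0.0761) x2=(1.2771, -1.4019) x3=(0.4156, -0.2638)
step 9: x0=(0.0284, -1.9276) x1=(-0.4420, 0.0576) x2=(1.2468, -1.3827) x3=(0.4340, -0.2664)
step 10: x0=(0.0092, -1.9173) x1=(-0.4381, 0.0379) x2=(1.2155, -1.3629) x3=(0.4524, -0.2707)
step 11: x0=(-0.0096, -1.9055) x1=(-0.4335, 0.0172) x2=(1.1833, -1.3425) x3=(0.4708, -0.2766)
step 12: x0=(-0.0282, -1.8922) x1=(-0.4281, -0.0046) x2=(1.1502, -1.3216) x3=(0.4890, -0.2841)
step 13: x0=(-0.0465, -1.8776) x1=(-0.4221, -0.0275) x2=(1.1163, -1.3002) x3=(0.5070, -0.2931)
step 14: x0=(-0.0644, -1.8615) x1=(-0.4154, -0.0513) x2=(1.0816, -1.2783) x3=(0.5247, -0.3036)
step 15: x0=(-0.0820, -1.8441) x1=(-0.4081, -0.0760) x2=(1.0462, -1.2561) x3=(0.5420, -0.3154)
step 16: x0=(-0.0992, -1.8254) x1=(-0.4002, -0.1016) x2=(1.0101, -1.2335) x3=(0.5588, -0.3285)
step 17: x0=(-0.1161, -1.8054) x1=(-0.3917, -0.1281) x2=(0.9733, -1.2107) x3=(0.5752, -0.3427)
step 18: x0=(-0.1326, -1.7843) x1=(-0.3826, -0.1553) x2=(0.9359, -1.1875) x3=(0.5909, -0.3580)
step 19: x0=(-0.1487, -1.7620) x1=(-0.3731, -0.1832) x2=(0.8980, -1.1642) x3=(0.6060, -0.3743)
step 20: x0=(-0.1644, -1.7386) x1=(-0.3631, -0.2119) x2=(0.8596, -1.1407) x3=(0.6203, -0.3914)
step 21: x0=(-0.1797, -1.7142) x1=(-0.3527, -0.2411) x2=(0.8208, -1.1171) x3=(0.6340, -0.4092)
step 22: x0=(-0.1947, -1.6889) x1=(-0.3418, -0.2709) x2=(0.7816, -1.0935) x3=(0.6469, -0.4277)
step 23: x0=(-0.2092, -1.6626) x1=(-0.3306, -0.3012) x2=(0.7420, -1.0698) x3=(0.6590, -0.4467)
step 24: x0=(-0.2234, -1.6356) x1=(-0.3191, -0.3320) x2=(0.7021, -1.0462) x3=(0.6703, -0.4661)
step 25: x0=(-0.2371, -1.6077) x1=(-0.3073, -0.3631) x2=(0.6619, -1.0227) x3=(0.6809, -0.4858)
step 26: x0=(-0.2505, -1.5792) x1=(-0.2953, -0.3946) x2=(0.6214, -0.9993) x3=(0.6907, -0.5058)
step 27: x0=(-0.2635, -1.5501) x1=(-0.2831, -0.4264) x2=(0.5807, -0.9761) x3=(0.6999, -0.5258)
step 28: x0=(-0.2762, -1.5204) x1=(-0.2706, -0.4583) x2=(0.5398, -0.9531) x3=(0.7085, -0.5459)
step 29: x0=(-0.2884, -1.4902) x1=(-0.2581, -0.4905) x2=(0.4987, -0.9303) x3=(0.7165, -0.5660)
step 30: x0=(-0.3004, -1.4597) x1=(-0.2455, -0.5227) x2=(0.4574, -0.9077) x3=(0.7241, -0.5861)
step 31: x0=(-0.3120, -1.4288) x1=(-0.2328, -0.5549) x2=(0.4160, -0.8853) x3=(0.7314, -0.6062)
step 32: x0=(-0.3233, -1.3976) x1=(-0.2201, -0.5872) x2=(0.3744, -0.8631) x3=(0.7384, -0.6263)
step 33: x0=(-0.3344, -1.3662) x1=(-0.2074, -0.6194) x2=(0.3327, -0.8411) x3=(0.7452, -0.6464)
step 34: x0=(-0.3452, -1.3348) x1=(-0.1948, -0.6516) x2=(0.2909, -0.8192) x3=(0.7518, -0.6667)
step 35: x0=(-0.3557, -1.3032) x1=(-0.1823, -0.6836) x2=(0.2491, -0.7974) x3=(0.7582, -0.6872)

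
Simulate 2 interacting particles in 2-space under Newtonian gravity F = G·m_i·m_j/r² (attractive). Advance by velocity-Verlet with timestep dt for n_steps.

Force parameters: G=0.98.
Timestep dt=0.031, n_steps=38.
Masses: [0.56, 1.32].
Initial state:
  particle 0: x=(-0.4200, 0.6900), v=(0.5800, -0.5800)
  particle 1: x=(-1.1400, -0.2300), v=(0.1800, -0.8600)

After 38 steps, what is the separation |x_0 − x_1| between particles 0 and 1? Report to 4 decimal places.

step 0: x0=(-0.4200, 0.6900) x1=(-1.1400, -0.2300)
step 1: x0=(-0.4023, 0.6717) x1=(-1.1343, -0.2565)
step 2: x0=(-0.3852, 0.6526) x1=(-1.1284, -0.2827)
step 3: x0=(-0.3685, 0.6329) x1=(-1.1222, -0.3086)
step 4: x0=(-0.3525, 0.6125) x1=(-1.1158, -0.3343)
step 5: x0=(-0.3369, 0.5915) x1=(-1.1092, -0.3596)
step 6: x0=(-0.3219, 0.5698) x1=(-1.1024, -0.3847)
step 7: x0=(-0.3074, 0.5475) x1=(-1.0953, -0.4096)
step 8: x0=(-0.2934, 0.5245) x1=(-1.0880, -0.4341)
step 9: x0=(-0.2799, 0.5010) x1=(-1.0806, -0.4584)
step 10: x0=(-0.2670, 0.4768) x1=(-1.0728, -0.4824)
step 11: x0=(-0.2545, 0.4520) x1=(-1.0649, -0.5062)
step 12: x0=(-0.2426, 0.4267) x1=(-1.0568, -0.5297)
step 13: x0=(-0.2311, 0.4007) x1=(-1.0484, -0.5530)
step 14: x0=(-0.2202, 0.3741) x1=(-1.0399, -0.5760)
step 15: x0=(-0.2098, 0.3469) x1=(-1.0311, -0.5988)
step 16: x0=(-0.1999, 0.3191) x1=(-1.0221, -0.6213)
step 17: x0=(-0.1905, 0.2908) x1=(-1.0128, -0.6435)
step 18: x0=(-0.1817, 0.2618) x1=(-1.0034, -0.6655)
step 19: x0=(-0.1734, 0.2322) x1=(-0.9937, -0.6873)
step 20: x0=(-0.1656, 0.2020) x1=(-0.9838, -0.7087)
step 21: x0=(-0.1584, 0.1712) x1=(-0.9736, -0.7300)
step 22: x0=(-0.1518, 0.1398) x1=(-0.9632, -0.7509)
step 23: x0=(-0.1457, 0.1077) x1=(-0.9526, -0.7716)
step 24: x0=(-0.1403, 0.0750) x1=(-0.9417, -0.7920)
step 25: x0=(-0.1354, 0.0416) x1=(-0.9305, -0.8121)
step 26: x0=(-0.1312, 0.0076) x1=(-0.9191, -0.8320)
step 27: x0=(-0.1276, -0.0271) x1=(-0.9075, -0.8515)
step 28: x0=(-0.1246, -0.0625) x1=(-0.8955, -0.8708)
step 29: x0=(-0.1224, -0.0987) x1=(-0.8832, -0.8898)
step 30: x0=(-0.1208, -0.1356) x1=(-0.8707, -0.9084)
step 31: x0=(-0.1201, -0.1732) x1=(-0.8578, -0.9267)
step 32: x0=(-0.1201, -0.2117) x1=(-0.8446, -0.9447)
step 33: x0=(-0.1209, -0.2509) x1=(-0.8310, -0.9623)
step 34: x0=(-0.1226, -0.2911) x1=(-0.8171, -0.9796)
step 35: x0=(-0.1252, -0.3322) x1=(-0.8028, -0.9964)
step 36: x0=(-0.1288, -0.3742) x1=(-0.7881, -1.0129)
step 37: x0=(-0.1334, -0.4173) x1=(-0.7729, -1.0289)
step 38: x0=(-0.1392, -0.4614) x1=(-0.7572, -1.0445)

0.8496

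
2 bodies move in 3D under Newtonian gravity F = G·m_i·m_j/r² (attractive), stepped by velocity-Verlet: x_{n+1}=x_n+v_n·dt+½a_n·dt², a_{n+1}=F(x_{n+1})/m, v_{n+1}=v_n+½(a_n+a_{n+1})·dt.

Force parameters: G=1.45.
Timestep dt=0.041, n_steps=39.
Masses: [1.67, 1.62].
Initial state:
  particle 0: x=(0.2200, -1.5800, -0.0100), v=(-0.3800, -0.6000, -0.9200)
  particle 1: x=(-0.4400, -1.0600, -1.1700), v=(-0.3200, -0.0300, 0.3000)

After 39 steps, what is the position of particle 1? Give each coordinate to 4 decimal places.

(-0.7348, -2.0962, -1.7850)

step 0: x0=(0.2200, -1.5800, -0.0100) x1=(-0.4400, -1.0600, -1.1700)
step 1: x0=(0.2040, -1.6043, -0.0485) x1=(-0.4527, -1.0616, -1.1569)
step 2: x0=(0.1870, -1.6277, -0.0886) x1=(-0.4643, -1.0640, -1.1421)
step 3: x0=(0.1690, -1.6503, -0.1304) x1=(-0.4750, -1.0673, -1.1257)
step 4: x0=(0.1499, -1.6719, -0.1738) x1=(-0.4845, -1.0716, -1.1075)
step 5: x0=(0.1296, -1.6923, -0.2190) x1=(-0.4927, -1.0771, -1.0874)
step 6: x0=(0.1080, -1.7115, -0.2661) x1=(-0.4996, -1.0840, -1.0655)
step 7: x0=(0.0850, -1.7292, -0.3150) x1=(-0.5051, -1.0924, -1.0416)
step 8: x0=(0.0603, -1.7451, -0.3660) x1=(-0.5088, -1.1025, -1.0157)
step 9: x0=(0.0338, -1.7590, -0.4189) x1=(-0.5107, -1.1148, -0.9877)
step 10: x0=(0.0053, -1.7705, -0.4741) x1=(-0.5105, -1.1296, -0.9574)
step 11: x0=(-0.0255, -1.7790, -0.5314) x1=(-0.5079, -1.1473, -0.9249)
step 12: x0=(-0.0591, -1.7840, -0.5909) x1=(-0.5025, -1.1688, -0.8902)
step 13: x0=(-0.0959, -1.7845, -0.6527) x1=(-0.4937, -1.1948, -0.8531)
step 14: x0=(-0.1366, -1.7793, -0.7163) x1=(-0.4809, -1.2268, -0.8140)
step 15: x0=(-0.1820, -1.7664, -0.7814) x1=(-0.4633, -1.2667, -0.7736)
step 16: x0=(-0.2334, -1.7430, -0.8462) x1=(-0.4395, -1.3174, -0.7333)
step 17: x0=(-0.2918, -1.7050, -0.9072) x1=(-0.4084, -1.3832, -0.6970)
step 18: x0=(-0.3574, -1.6474, -0.9554) x1=(-0.3701, -1.4692, -0.6739)
step 19: x0=(-0.4243, -1.5708, -0.9736) x1=(-0.3303, -1.5747, -0.6817)
step 20: x0=(-0.4783, -1.4947, -0.9518) x1=(-0.3038, -1.6797, -0.7308)
step 21: x0=(-0.5143, -1.4378, -0.9073) x1=(-0.2958, -1.7650, -0.8033)
step 22: x0=(-0.5375, -1.4000, -0.8566) x1=(-0.3011, -1.8306, -0.8821)
step 23: x0=(-0.5529, -1.3765, -0.8068) x1=(-0.3144, -1.8814, -0.9601)
step 24: x0=(-0.5634, -1.3632, -0.7600) x1=(-0.3328, -1.9216, -1.0348)
step 25: x0=(-0.5708, -1.3575, -0.7171) x1=(-0.3543, -1.9541, -1.1057)
step 26: x0=(-0.5761, -1.3575, -0.6778) x1=(-0.3780, -1.9807, -1.1728)
step 27: x0=(-0.5800, -1.3620, -0.6420) x1=(-0.4031, -2.0026, -1.2362)
step 28: x0=(-0.5830, -1.3700, -0.6096) x1=(-0.4293, -2.0209, -1.2962)
step 29: x0=(-0.5852, -1.3810, -0.5803) x1=(-0.4562, -2.0362, -1.3531)
step 30: x0=(-0.5870, -1.3944, -0.5538) x1=(-0.4836, -2.0490, -1.4069)
step 31: x0=(-0.5884, -1.4098, -0.5300) x1=(-0.5113, -2.0597, -1.4581)
step 32: x0=(-0.5896, -1.4270, -0.5087) x1=(-0.5392, -2.0685, -1.5066)
step 33: x0=(-0.5907, -1.4457, -0.4898) x1=(-0.5672, -2.0759, -1.5527)
step 34: x0=(-0.5918, -1.4658, -0.4730) x1=(-0.5953, -2.0818, -1.5965)
step 35: x0=(-0.5928, -1.4869, -0.4584) x1=(-0.6234, -2.0866, -1.6382)
step 36: x0=(-0.5940, -1.5091, -0.4458) x1=(-0.6514, -2.0903, -1.6778)
step 37: x0=(-0.5952, -1.5323, -0.4351) x1=(-0.6794, -2.0930, -1.7154)
step 38: x0=(-0.5965, -1.5562, -0.4263) x1=(-0.7072, -2.0950, -1.7511)
step 39: x0=(-0.5980, -1.5808, -0.4192) x1=(-0.7348, -2.0962, -1.7850)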